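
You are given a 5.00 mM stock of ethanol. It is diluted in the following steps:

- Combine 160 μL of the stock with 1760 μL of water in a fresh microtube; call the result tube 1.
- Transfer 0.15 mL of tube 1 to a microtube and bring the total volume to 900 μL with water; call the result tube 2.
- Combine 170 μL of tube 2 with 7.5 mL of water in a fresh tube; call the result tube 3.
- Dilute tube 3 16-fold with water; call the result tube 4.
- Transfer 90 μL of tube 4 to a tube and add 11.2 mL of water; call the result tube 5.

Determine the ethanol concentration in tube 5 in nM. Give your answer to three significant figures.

Step 1: 160 μL + 1760 μL = 1920 μL total → factor 1920/160 = 12
Step 2: 0.15 mL brought to 900 μL → factor 0.9/0.15 = 6
Step 3: 170 μL + 7.5 mL = 7670 μL total → factor 7670/170 = 45.118
Step 4: 16-fold → factor 16
Step 5: 90 μL + 11.2 mL = 11290 μL total → factor 11290/90 = 125.44
Overall dilution factor = 12 × 6 × 45.118 × 16 × 125.44 = 6.52 × 10^6
Final = 5.00 mM / 6.52 × 10^6 = 7.669 × 10^-7 mM = 0.767 nM

0.767 nM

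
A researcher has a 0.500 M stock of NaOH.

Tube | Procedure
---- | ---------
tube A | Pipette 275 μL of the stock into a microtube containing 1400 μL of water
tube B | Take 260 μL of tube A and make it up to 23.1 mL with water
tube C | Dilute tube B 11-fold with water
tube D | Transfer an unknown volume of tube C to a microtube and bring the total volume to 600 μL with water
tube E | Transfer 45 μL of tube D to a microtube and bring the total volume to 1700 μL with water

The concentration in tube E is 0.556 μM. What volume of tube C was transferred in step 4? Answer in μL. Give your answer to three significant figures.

150 μL

Step 1: 275 μL + 1400 μL = 1675 μL total → factor 1675/275 = 6.0909
Step 2: 260 μL brought to 23.1 mL → factor 23100/260 = 88.846
Step 3: 11-fold → factor 11
Step 4: v brought to 600 μL → factor = 600 μL/v
Step 5: 45 μL brought to 1700 μL → factor 1700/45 = 37.778
Product of known-step factors = 2.2488 × 10^5
Overall factor = 0.500 M / (0.556 μM) = 8.9928 × 10^5
Step-4 factor = 8.9928 × 10^5 / 2.2488 × 10^5 = 3.9989
v = 600 μL / 3.9989 = 150 μL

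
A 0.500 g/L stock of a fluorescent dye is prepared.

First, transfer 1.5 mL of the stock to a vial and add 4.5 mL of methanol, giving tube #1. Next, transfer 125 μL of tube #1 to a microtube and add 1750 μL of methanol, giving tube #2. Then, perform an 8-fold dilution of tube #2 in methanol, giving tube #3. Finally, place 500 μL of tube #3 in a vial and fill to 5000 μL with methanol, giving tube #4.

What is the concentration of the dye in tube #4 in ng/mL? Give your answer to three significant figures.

Step 1: 1.5 mL + 4.5 mL = 6 mL total → factor 6/1.5 = 4
Step 2: 125 μL + 1750 μL = 1875 μL total → factor 1875/125 = 15
Step 3: 8-fold → factor 8
Step 4: 500 μL brought to 5000 μL → factor 5000/500 = 10
Overall dilution factor = 4 × 15 × 8 × 10 = 4800
Final = 0.500 g/L / 4800 = 0.0001042 g/L = 104 ng/mL

104 ng/mL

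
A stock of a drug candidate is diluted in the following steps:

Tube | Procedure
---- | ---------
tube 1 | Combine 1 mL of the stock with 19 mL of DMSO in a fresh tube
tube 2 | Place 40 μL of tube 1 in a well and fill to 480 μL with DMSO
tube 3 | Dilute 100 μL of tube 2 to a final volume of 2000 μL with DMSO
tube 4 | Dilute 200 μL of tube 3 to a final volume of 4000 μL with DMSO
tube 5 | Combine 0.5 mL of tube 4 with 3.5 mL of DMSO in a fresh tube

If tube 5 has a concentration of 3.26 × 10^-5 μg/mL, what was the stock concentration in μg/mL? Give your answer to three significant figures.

25.0 μg/mL

Step 1: 1 mL + 19 mL = 20 mL total → factor 20/1 = 20
Step 2: 40 μL brought to 480 μL → factor 480/40 = 12
Step 3: 100 μL brought to 2000 μL → factor 2000/100 = 20
Step 4: 200 μL brought to 4000 μL → factor 4000/200 = 20
Step 5: 0.5 mL + 3.5 mL = 4 mL total → factor 4/0.5 = 8
Overall dilution factor = 20 × 12 × 20 × 20 × 8 = 7.68 × 10^5
Stock = 3.26 × 10^-5 μg/mL × 7.68 × 10^5 = 25.0 μg/mL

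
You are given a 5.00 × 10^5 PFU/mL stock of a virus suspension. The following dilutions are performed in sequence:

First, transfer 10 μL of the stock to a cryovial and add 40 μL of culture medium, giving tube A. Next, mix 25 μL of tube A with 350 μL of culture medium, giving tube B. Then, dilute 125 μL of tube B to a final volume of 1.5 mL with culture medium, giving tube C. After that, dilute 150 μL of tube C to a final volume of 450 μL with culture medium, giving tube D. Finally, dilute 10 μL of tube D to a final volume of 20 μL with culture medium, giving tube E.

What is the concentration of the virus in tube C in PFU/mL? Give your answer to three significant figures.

556 PFU/mL

Step 1: 10 μL + 40 μL = 50 μL total → factor 50/10 = 5
Step 2: 25 μL + 350 μL = 375 μL total → factor 375/25 = 15
Step 3: 125 μL brought to 1.5 mL → factor 1500/125 = 12
Dilution factor through tube C = 5 × 15 × 12 = 900
[tube C] = 5.00 × 10^5 PFU/mL / 900 = 556 PFU/mL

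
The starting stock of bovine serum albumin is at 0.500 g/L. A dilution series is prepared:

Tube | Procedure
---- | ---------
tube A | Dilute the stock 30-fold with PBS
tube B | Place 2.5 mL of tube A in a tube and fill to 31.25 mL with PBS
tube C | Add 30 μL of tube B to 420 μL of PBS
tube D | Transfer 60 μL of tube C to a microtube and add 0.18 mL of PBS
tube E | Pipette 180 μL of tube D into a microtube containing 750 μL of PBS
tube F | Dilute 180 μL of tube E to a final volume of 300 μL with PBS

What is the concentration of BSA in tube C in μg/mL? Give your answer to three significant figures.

Step 1: 30-fold → factor 30
Step 2: 2.5 mL brought to 31.25 mL → factor 31.25/2.5 = 12.5
Step 3: 30 μL + 420 μL = 450 μL total → factor 450/30 = 15
Dilution factor through tube C = 30 × 12.5 × 15 = 5625
[tube C] = 0.500 g/L / 5625 = 8.889 × 10^-5 g/L = 0.0889 μg/mL

0.0889 μg/mL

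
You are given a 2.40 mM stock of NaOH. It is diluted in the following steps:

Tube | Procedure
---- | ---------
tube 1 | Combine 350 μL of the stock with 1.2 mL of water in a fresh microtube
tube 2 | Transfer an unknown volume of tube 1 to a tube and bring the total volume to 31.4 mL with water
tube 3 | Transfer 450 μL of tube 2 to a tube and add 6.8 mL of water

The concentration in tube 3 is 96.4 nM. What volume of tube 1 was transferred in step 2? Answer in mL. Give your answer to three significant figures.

0.0900 mL

Step 1: 350 μL + 1.2 mL = 1550 μL total → factor 1550/350 = 4.4286
Step 2: v brought to 31.4 mL → factor = 31.4 mL/v
Step 3: 450 μL + 6.8 mL = 7250 μL total → factor 7250/450 = 16.111
Product of known-step factors = 71.349
Overall factor = 2.40 mM / (96.4 nM) = 24896
Step-2 factor = 24896 / 71.349 = 348.94
v = 31.4 mL / 348.94 = 0.0900 mL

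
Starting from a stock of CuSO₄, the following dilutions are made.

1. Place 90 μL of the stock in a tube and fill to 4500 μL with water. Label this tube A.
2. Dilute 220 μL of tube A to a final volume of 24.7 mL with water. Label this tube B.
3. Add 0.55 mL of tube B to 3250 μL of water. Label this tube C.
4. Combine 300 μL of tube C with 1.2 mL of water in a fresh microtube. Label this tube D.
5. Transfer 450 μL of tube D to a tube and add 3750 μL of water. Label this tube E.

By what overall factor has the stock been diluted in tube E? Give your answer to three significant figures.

1.81 × 10^6

Step 1: 90 μL brought to 4500 μL → factor 4500/90 = 50
Step 2: 220 μL brought to 24.7 mL → factor 24700/220 = 112.27
Step 3: 0.55 mL + 3250 μL = 3.8 mL total → factor 3.8/0.55 = 6.9091
Step 4: 300 μL + 1.2 mL = 1500 μL total → factor 1500/300 = 5
Step 5: 450 μL + 3750 μL = 4200 μL total → factor 4200/450 = 9.3333
Overall dilution factor = 50 × 112.27 × 6.9091 × 5 × 9.3333 = 1.81 × 10^6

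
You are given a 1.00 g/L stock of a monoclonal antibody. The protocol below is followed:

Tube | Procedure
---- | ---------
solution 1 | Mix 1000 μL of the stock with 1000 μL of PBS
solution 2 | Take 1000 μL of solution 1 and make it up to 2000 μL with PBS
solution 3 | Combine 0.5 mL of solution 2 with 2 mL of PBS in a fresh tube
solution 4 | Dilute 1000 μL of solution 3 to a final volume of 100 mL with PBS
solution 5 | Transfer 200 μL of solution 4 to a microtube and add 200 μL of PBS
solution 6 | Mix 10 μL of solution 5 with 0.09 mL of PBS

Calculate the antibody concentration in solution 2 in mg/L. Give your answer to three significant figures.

Step 1: 1000 μL + 1000 μL = 2000 μL total → factor 2000/1000 = 2
Step 2: 1000 μL brought to 2000 μL → factor 2000/1000 = 2
Dilution factor through solution 2 = 2 × 2 = 4
[solution 2] = 1.00 g/L / 4 = 0.2500 g/L = 250 mg/L

250 mg/L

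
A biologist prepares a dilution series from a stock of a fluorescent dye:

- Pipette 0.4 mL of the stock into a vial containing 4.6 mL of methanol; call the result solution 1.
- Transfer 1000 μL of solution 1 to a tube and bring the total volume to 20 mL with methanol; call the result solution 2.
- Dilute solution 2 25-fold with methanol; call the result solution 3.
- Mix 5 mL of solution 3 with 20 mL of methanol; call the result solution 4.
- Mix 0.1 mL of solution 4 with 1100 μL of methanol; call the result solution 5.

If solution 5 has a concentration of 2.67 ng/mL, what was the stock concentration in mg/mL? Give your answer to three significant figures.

1.00 mg/mL

Step 1: 0.4 mL + 4.6 mL = 5 mL total → factor 5/0.4 = 12.5
Step 2: 1000 μL brought to 20 mL → factor 20000/1000 = 20
Step 3: 25-fold → factor 25
Step 4: 5 mL + 20 mL = 25 mL total → factor 25/5 = 5
Step 5: 0.1 mL + 1100 μL = 1.2 mL total → factor 1.2/0.1 = 12
Overall dilution factor = 12.5 × 20 × 25 × 5 × 12 = 3.75 × 10^5
Stock = 2.67 ng/mL × 3.75 × 10^5 = 1.001 × 10^6 ng/mL = 1.00 mg/mL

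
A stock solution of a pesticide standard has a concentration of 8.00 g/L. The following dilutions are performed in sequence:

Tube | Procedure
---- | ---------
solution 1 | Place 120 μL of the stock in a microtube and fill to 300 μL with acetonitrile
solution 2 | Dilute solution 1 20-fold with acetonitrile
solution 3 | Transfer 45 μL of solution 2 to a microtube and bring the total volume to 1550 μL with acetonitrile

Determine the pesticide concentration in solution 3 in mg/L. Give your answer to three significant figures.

4.65 mg/L

Step 1: 120 μL brought to 300 μL → factor 300/120 = 2.5
Step 2: 20-fold → factor 20
Step 3: 45 μL brought to 1550 μL → factor 1550/45 = 34.444
Overall dilution factor = 2.5 × 20 × 34.444 = 1722.2
Final = 8.00 g/L / 1722.2 = 0.004645 g/L = 4.65 mg/L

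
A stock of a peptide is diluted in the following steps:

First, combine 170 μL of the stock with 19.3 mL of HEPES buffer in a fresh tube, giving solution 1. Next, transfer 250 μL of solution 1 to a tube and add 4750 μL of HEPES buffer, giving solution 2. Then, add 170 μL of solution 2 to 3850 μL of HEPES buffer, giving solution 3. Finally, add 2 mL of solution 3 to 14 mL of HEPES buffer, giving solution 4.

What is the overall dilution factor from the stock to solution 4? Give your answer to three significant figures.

Step 1: 170 μL + 19.3 mL = 19470 μL total → factor 19470/170 = 114.53
Step 2: 250 μL + 4750 μL = 5000 μL total → factor 5000/250 = 20
Step 3: 170 μL + 3850 μL = 4020 μL total → factor 4020/170 = 23.647
Step 4: 2 mL + 14 mL = 16 mL total → factor 16/2 = 8
Overall dilution factor = 114.53 × 20 × 23.647 × 8 = 4.3333 × 10^5

4.33 × 10^5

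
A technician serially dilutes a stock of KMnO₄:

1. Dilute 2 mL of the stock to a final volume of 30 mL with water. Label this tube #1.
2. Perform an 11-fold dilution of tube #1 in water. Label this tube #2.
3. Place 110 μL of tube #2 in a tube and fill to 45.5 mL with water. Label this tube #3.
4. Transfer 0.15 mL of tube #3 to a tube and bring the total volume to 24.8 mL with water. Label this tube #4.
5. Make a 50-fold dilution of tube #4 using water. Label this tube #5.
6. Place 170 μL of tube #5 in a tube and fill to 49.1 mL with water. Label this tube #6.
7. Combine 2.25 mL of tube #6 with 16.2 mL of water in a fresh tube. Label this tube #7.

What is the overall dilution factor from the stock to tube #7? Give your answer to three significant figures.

1.34 × 10^12

Step 1: 2 mL brought to 30 mL → factor 30/2 = 15
Step 2: 11-fold → factor 11
Step 3: 110 μL brought to 45.5 mL → factor 45500/110 = 413.64
Step 4: 0.15 mL brought to 24.8 mL → factor 24.8/0.15 = 165.33
Step 5: 50-fold → factor 50
Step 6: 170 μL brought to 49.1 mL → factor 49100/170 = 288.82
Step 7: 2.25 mL + 16.2 mL = 18.45 mL total → factor 18.45/2.25 = 8.2
Overall dilution factor = 15 × 11 × 413.64 × 165.33 × 50 × 288.82 × 8.2 = 1.3362 × 10^12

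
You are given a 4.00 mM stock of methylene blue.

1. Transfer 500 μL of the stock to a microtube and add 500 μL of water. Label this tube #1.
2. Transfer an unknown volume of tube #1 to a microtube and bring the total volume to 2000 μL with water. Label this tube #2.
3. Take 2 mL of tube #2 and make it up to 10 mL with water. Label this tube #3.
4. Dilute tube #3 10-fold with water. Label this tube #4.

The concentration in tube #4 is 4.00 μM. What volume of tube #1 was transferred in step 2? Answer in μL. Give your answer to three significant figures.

200 μL

Step 1: 500 μL + 500 μL = 1000 μL total → factor 1000/500 = 2
Step 2: v brought to 2000 μL → factor = 2000 μL/v
Step 3: 2 mL brought to 10 mL → factor 10/2 = 5
Step 4: 10-fold → factor 10
Product of known-step factors = 100
Overall factor = 4.00 mM / (4.00 μM) = 1000
Step-2 factor = 1000 / 100 = 10
v = 2000 μL / 10 = 200 μL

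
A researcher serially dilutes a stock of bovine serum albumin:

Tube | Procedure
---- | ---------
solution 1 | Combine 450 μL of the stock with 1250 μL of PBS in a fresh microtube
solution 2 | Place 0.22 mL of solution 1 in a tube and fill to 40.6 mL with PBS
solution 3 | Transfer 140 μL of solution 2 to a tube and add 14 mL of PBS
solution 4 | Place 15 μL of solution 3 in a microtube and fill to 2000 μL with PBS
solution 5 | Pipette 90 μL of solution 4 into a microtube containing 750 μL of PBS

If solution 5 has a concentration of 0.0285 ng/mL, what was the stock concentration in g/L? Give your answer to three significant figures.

2.50 g/L

Step 1: 450 μL + 1250 μL = 1700 μL total → factor 1700/450 = 3.7778
Step 2: 0.22 mL brought to 40.6 mL → factor 40.6/0.22 = 184.55
Step 3: 140 μL + 14 mL = 14140 μL total → factor 14140/140 = 101
Step 4: 15 μL brought to 2000 μL → factor 2000/15 = 133.33
Step 5: 90 μL + 750 μL = 840 μL total → factor 840/90 = 9.3333
Overall dilution factor = 3.7778 × 184.55 × 101 × 133.33 × 9.3333 = 8.7627 × 10^7
Stock = 0.0285 ng/mL × 8.7627 × 10^7 = 2.497 × 10^6 ng/mL = 2.50 g/L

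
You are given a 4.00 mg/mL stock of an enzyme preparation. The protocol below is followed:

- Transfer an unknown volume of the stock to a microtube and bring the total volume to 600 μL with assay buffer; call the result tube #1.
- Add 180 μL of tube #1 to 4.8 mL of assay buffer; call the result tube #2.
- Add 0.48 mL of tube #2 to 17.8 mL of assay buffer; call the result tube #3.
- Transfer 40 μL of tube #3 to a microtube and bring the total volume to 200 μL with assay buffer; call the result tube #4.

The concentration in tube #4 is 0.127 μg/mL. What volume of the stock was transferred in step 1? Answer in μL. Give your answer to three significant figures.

Step 1: v brought to 600 μL → factor = 600 μL/v
Step 2: 180 μL + 4.8 mL = 4980 μL total → factor 4980/180 = 27.667
Step 3: 0.48 mL + 17.8 mL = 18.28 mL total → factor 18.28/0.48 = 38.083
Step 4: 40 μL brought to 200 μL → factor 200/40 = 5
Product of known-step factors = 5268.2
Overall factor = 4.00 mg/mL / (0.127 μg/mL) = 31496
Step-1 factor = 31496 / 5268.2 = 5.9785
v = 600 μL / 5.9785 = 100 μL

100 μL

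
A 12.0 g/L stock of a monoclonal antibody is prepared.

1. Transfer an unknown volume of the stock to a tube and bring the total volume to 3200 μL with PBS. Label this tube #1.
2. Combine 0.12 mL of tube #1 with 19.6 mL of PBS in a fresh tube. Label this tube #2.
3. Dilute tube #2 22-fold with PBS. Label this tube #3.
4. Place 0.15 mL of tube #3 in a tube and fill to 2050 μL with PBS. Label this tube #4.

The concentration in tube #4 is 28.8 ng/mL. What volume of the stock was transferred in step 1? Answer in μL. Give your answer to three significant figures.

Step 1: v brought to 3200 μL → factor = 3200 μL/v
Step 2: 0.12 mL + 19.6 mL = 19.72 mL total → factor 19.72/0.12 = 164.33
Step 3: 22-fold → factor 22
Step 4: 0.15 mL brought to 2050 μL → factor 2.05/0.15 = 13.667
Product of known-step factors = 49410
Overall factor = 12.0 g/L / (28.8 ng/mL) = 4.1667 × 10^5
Step-1 factor = 4.1667 × 10^5 / 49410 = 8.4329
v = 3200 μL / 8.4329 = 379 μL

379 μL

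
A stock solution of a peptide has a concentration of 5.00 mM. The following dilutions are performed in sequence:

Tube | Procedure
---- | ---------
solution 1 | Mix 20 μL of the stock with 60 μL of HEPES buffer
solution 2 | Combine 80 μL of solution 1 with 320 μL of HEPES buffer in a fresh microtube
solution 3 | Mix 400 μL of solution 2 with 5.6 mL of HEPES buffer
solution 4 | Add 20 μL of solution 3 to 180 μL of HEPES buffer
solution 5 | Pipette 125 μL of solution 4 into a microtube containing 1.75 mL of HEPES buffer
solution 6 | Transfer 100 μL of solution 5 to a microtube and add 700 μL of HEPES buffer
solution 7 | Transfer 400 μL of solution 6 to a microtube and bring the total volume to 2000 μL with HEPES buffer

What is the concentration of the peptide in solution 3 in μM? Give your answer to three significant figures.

Step 1: 20 μL + 60 μL = 80 μL total → factor 80/20 = 4
Step 2: 80 μL + 320 μL = 400 μL total → factor 400/80 = 5
Step 3: 400 μL + 5.6 mL = 6000 μL total → factor 6000/400 = 15
Dilution factor through solution 3 = 4 × 5 × 15 = 300
[solution 3] = 5.00 mM / 300 = 0.01667 mM = 16.7 μM

16.7 μM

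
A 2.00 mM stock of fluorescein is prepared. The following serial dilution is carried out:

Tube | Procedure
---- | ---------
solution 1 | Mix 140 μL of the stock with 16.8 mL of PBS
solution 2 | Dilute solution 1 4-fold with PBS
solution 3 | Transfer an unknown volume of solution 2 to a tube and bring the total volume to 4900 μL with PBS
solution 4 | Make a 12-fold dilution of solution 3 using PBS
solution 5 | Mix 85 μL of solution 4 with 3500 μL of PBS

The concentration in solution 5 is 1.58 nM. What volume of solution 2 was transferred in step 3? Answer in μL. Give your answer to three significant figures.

Step 1: 140 μL + 16.8 mL = 16940 μL total → factor 16940/140 = 121
Step 2: 4-fold → factor 4
Step 3: v brought to 4900 μL → factor = 4900 μL/v
Step 4: 12-fold → factor 12
Step 5: 85 μL + 3500 μL = 3585 μL total → factor 3585/85 = 42.176
Product of known-step factors = 2.4496 × 10^5
Overall factor = 2.00 mM / (1.58 nM) = 1.2658 × 10^6
Step-3 factor = 1.2658 × 10^6 / 2.4496 × 10^5 = 5.1674
v = 4900 μL / 5.1674 = 948 μL

948 μL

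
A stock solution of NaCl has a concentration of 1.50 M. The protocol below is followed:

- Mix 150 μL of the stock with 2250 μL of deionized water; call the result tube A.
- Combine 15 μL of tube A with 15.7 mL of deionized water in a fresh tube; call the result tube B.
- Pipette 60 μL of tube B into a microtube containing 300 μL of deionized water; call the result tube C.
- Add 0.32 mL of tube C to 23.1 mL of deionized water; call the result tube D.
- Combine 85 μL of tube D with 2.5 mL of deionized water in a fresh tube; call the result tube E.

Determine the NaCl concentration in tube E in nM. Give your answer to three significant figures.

Step 1: 150 μL + 2250 μL = 2400 μL total → factor 2400/150 = 16
Step 2: 15 μL + 15.7 mL = 15715 μL total → factor 15715/15 = 1047.7
Step 3: 60 μL + 300 μL = 360 μL total → factor 360/60 = 6
Step 4: 0.32 mL + 23.1 mL = 23.42 mL total → factor 23.42/0.32 = 73.188
Step 5: 85 μL + 2.5 mL = 2585 μL total → factor 2585/85 = 30.412
Overall dilution factor = 16 × 1047.7 × 6 × 73.188 × 30.412 = 2.2386 × 10^8
Final = 1.50 M / 2.2386 × 10^8 = 6.701 × 10^-9 M = 6.70 nM

6.70 nM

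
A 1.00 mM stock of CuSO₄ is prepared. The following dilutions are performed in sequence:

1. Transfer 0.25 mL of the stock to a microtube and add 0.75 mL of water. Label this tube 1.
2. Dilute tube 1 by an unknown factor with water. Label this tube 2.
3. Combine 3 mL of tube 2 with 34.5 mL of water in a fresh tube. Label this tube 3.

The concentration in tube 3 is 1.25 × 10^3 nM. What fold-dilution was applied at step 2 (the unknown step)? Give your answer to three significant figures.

16.0-fold

Step 1: 0.25 mL + 0.75 mL = 1 mL total → factor 1/0.25 = 4
Step 2: unknown factor x
Step 3: 3 mL + 34.5 mL = 37.5 mL total → factor 37.5/3 = 12.5
Product of known-step factors = 50
Overall factor = 1.00 mM / (1.25 × 10^3 nM) = 800
x = 800 / 50 = 16.0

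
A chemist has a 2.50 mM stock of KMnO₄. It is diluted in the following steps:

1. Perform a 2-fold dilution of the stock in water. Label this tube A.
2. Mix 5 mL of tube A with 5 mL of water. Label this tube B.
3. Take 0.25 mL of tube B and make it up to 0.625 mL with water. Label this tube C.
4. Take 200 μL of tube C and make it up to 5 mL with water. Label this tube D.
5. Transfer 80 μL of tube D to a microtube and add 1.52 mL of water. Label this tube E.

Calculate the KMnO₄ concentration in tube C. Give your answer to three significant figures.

Step 1: 2-fold → factor 2
Step 2: 5 mL + 5 mL = 10 mL total → factor 10/5 = 2
Step 3: 0.25 mL brought to 0.625 mL → factor 0.625/0.25 = 2.5
Dilution factor through tube C = 2 × 2 × 2.5 = 10
[tube C] = 2.50 mM / 10 = 0.250 mM

0.250 mM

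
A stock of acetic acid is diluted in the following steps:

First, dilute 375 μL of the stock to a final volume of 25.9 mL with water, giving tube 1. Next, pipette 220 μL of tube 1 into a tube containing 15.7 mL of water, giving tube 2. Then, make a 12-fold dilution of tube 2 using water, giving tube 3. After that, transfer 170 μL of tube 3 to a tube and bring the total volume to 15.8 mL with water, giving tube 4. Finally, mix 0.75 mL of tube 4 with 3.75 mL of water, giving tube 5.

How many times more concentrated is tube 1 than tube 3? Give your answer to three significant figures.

868

Step 1: 375 μL brought to 25.9 mL → factor 25900/375 = 69.067
Step 2: 220 μL + 15.7 mL = 15920 μL total → factor 15920/220 = 72.364
Step 3: 12-fold → factor 12
Dilution factor to tube 1 = 69.067; to tube 3 = 59975
[tube 1]/[tube 3] = (factor to tube 3)/(factor to tube 1) = 59975/69.067 = 868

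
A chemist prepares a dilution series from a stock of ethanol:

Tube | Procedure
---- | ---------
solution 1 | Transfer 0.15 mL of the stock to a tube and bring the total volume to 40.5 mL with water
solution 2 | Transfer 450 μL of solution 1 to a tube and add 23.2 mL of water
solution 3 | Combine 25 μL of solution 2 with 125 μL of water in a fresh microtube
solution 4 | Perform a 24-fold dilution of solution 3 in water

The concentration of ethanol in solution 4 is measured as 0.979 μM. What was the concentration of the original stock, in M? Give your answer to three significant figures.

Step 1: 0.15 mL brought to 40.5 mL → factor 40.5/0.15 = 270
Step 2: 450 μL + 23.2 mL = 23650 μL total → factor 23650/450 = 52.556
Step 3: 25 μL + 125 μL = 150 μL total → factor 150/25 = 6
Step 4: 24-fold → factor 24
Overall dilution factor = 270 × 52.556 × 6 × 24 = 2.0434 × 10^6
Stock = 0.979 μM × 2.0434 × 10^6 = 2.000 × 10^6 μM = 2.00 M

2.00 M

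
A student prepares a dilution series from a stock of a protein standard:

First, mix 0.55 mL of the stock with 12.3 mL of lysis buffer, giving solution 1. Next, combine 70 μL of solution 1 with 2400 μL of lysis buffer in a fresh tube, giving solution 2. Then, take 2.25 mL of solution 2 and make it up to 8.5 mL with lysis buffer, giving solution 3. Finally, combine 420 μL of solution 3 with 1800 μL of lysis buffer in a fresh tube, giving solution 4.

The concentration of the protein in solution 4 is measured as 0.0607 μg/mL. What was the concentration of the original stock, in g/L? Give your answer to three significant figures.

Step 1: 0.55 mL + 12.3 mL = 12.85 mL total → factor 12.85/0.55 = 23.364
Step 2: 70 μL + 2400 μL = 2470 μL total → factor 2470/70 = 35.286
Step 3: 2.25 mL brought to 8.5 mL → factor 8.5/2.25 = 3.7778
Step 4: 420 μL + 1800 μL = 2220 μL total → factor 2220/420 = 5.2857
Overall dilution factor = 23.364 × 35.286 × 3.7778 × 5.2857 = 16462
Stock = 0.0607 μg/mL × 16462 = 999.2 μg/mL = 0.999 g/L

0.999 g/L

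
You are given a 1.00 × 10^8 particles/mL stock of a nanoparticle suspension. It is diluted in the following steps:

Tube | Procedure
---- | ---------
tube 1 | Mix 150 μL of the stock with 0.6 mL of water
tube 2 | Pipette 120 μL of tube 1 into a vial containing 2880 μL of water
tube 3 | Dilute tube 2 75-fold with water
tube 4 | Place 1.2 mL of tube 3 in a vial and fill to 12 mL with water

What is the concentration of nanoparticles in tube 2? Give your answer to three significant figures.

8.00 × 10^5 particles/mL

Step 1: 150 μL + 0.6 mL = 750 μL total → factor 750/150 = 5
Step 2: 120 μL + 2880 μL = 3000 μL total → factor 3000/120 = 25
Dilution factor through tube 2 = 5 × 25 = 125
[tube 2] = 1.00 × 10^8 particles/mL / 125 = 8.00 × 10^5 particles/mL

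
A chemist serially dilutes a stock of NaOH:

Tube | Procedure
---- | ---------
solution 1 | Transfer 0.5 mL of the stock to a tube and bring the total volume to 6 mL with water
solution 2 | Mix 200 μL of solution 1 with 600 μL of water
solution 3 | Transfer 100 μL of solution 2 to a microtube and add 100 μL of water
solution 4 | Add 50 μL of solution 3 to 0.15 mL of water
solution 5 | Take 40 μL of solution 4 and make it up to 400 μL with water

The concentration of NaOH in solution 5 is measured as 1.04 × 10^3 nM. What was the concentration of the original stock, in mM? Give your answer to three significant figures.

3.99 mM

Step 1: 0.5 mL brought to 6 mL → factor 6/0.5 = 12
Step 2: 200 μL + 600 μL = 800 μL total → factor 800/200 = 4
Step 3: 100 μL + 100 μL = 200 μL total → factor 200/100 = 2
Step 4: 50 μL + 0.15 mL = 200 μL total → factor 200/50 = 4
Step 5: 40 μL brought to 400 μL → factor 400/40 = 10
Overall dilution factor = 12 × 4 × 2 × 4 × 10 = 3840
Stock = 1.04 × 10^3 nM × 3840 = 3.994 × 10^6 nM = 3.99 mM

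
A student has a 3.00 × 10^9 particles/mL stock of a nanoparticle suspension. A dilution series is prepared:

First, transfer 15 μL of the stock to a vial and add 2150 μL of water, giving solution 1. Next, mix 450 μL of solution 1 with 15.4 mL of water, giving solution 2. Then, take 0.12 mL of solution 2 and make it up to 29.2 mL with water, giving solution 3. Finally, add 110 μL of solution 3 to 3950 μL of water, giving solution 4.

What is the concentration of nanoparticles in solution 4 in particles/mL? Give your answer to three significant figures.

Step 1: 15 μL + 2150 μL = 2165 μL total → factor 2165/15 = 144.33
Step 2: 450 μL + 15.4 mL = 15850 μL total → factor 15850/450 = 35.222
Step 3: 0.12 mL brought to 29.2 mL → factor 29.2/0.12 = 243.33
Step 4: 110 μL + 3950 μL = 4060 μL total → factor 4060/110 = 36.909
Overall dilution factor = 144.33 × 35.222 × 243.33 × 36.909 = 4.5658 × 10^7
Final = 3.00 × 10^9 particles/mL / 4.5658 × 10^7 = 65.7 particles/mL

65.7 particles/mL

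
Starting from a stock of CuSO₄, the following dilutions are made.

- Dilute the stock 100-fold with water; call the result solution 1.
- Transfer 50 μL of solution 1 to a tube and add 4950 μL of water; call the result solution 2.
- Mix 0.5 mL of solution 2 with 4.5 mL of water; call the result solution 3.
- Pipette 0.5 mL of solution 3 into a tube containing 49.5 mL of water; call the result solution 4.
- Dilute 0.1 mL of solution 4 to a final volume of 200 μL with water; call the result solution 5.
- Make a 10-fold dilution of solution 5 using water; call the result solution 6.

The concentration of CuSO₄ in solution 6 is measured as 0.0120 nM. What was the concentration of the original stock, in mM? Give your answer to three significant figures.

Step 1: 100-fold → factor 100
Step 2: 50 μL + 4950 μL = 5000 μL total → factor 5000/50 = 100
Step 3: 0.5 mL + 4.5 mL = 5 mL total → factor 5/0.5 = 10
Step 4: 0.5 mL + 49.5 mL = 50 mL total → factor 50/0.5 = 100
Step 5: 0.1 mL brought to 200 μL → factor 0.2/0.1 = 2
Step 6: 10-fold → factor 10
Overall dilution factor = 100 × 100 × 10 × 100 × 2 × 10 = 2 × 10^8
Stock = 0.0120 nM × 2 × 10^8 = 2.400 × 10^6 nM = 2.40 mM

2.40 mM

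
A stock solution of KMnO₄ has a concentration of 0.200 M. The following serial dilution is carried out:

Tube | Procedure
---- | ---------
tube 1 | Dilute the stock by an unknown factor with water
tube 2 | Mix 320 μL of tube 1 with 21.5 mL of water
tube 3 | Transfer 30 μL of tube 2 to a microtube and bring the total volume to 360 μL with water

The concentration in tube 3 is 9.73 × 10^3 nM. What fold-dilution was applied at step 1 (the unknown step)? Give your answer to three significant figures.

25.1-fold

Step 1: unknown factor x
Step 2: 320 μL + 21.5 mL = 21820 μL total → factor 21820/320 = 68.188
Step 3: 30 μL brought to 360 μL → factor 360/30 = 12
Product of known-step factors = 818.25
Overall factor = 0.200 M / (9.73 × 10^3 nM) = 20555
x = 20555 / 818.25 = 25.1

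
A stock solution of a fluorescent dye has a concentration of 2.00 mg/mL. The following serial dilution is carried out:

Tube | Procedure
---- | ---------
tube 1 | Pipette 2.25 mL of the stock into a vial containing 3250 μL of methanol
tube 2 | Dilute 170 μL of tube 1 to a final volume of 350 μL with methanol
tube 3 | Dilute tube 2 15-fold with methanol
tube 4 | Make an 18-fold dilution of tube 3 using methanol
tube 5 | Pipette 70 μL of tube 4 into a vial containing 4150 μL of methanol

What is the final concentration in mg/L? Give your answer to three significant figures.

0.0244 mg/L

Step 1: 2.25 mL + 3250 μL = 5.5 mL total → factor 5.5/2.25 = 2.4444
Step 2: 170 μL brought to 350 μL → factor 350/170 = 2.0588
Step 3: 15-fold → factor 15
Step 4: 18-fold → factor 18
Step 5: 70 μL + 4150 μL = 4220 μL total → factor 4220/70 = 60.286
Overall dilution factor = 2.4444 × 2.0588 × 15 × 18 × 60.286 = 81918
Final = 2.00 mg/mL / 81918 = 2.441 × 10^-5 mg/mL = 0.0244 mg/L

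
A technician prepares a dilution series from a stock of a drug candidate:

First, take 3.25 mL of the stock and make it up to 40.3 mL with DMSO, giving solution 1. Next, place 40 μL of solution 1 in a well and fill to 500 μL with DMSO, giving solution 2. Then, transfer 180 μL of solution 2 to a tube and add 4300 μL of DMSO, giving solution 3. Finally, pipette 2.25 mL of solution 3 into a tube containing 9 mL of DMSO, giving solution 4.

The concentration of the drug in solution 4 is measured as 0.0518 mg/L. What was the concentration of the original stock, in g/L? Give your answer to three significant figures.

0.999 g/L

Step 1: 3.25 mL brought to 40.3 mL → factor 40.3/3.25 = 12.4
Step 2: 40 μL brought to 500 μL → factor 500/40 = 12.5
Step 3: 180 μL + 4300 μL = 4480 μL total → factor 4480/180 = 24.889
Step 4: 2.25 mL + 9 mL = 11.25 mL total → factor 11.25/2.25 = 5
Overall dilution factor = 12.4 × 12.5 × 24.889 × 5 = 19289
Stock = 0.0518 mg/L × 19289 = 999.2 mg/L = 0.999 g/L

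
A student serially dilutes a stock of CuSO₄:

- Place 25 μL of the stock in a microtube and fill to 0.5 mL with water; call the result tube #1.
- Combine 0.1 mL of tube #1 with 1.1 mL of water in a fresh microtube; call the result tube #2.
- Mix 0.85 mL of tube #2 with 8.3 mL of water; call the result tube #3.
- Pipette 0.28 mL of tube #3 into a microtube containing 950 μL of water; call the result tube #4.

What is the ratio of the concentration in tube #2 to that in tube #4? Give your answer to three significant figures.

47.3

Step 1: 25 μL brought to 0.5 mL → factor 500/25 = 20
Step 2: 0.1 mL + 1.1 mL = 1.2 mL total → factor 1.2/0.1 = 12
Step 3: 0.85 mL + 8.3 mL = 9.15 mL total → factor 9.15/0.85 = 10.765
Step 4: 0.28 mL + 950 μL = 1.23 mL total → factor 1.23/0.28 = 4.3929
Dilution factor to tube #2 = 240; to tube #4 = 11349
[tube #2]/[tube #4] = (factor to tube #4)/(factor to tube #2) = 11349/240 = 47.3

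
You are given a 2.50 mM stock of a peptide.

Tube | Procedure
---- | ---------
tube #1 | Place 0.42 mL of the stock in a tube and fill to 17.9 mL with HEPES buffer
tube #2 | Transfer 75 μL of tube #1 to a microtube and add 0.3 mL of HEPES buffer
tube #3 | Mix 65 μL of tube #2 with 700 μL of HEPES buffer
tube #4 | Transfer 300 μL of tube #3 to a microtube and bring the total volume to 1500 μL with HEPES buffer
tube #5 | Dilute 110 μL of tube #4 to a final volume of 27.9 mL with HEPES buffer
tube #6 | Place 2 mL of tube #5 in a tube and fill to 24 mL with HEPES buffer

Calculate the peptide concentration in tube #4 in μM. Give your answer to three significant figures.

0.199 μM

Step 1: 0.42 mL brought to 17.9 mL → factor 17.9/0.42 = 42.619
Step 2: 75 μL + 0.3 mL = 375 μL total → factor 375/75 = 5
Step 3: 65 μL + 700 μL = 765 μL total → factor 765/65 = 11.769
Step 4: 300 μL brought to 1500 μL → factor 1500/300 = 5
Dilution factor through tube #4 = 42.619 × 5 × 11.769 × 5 = 12540
[tube #4] = 2.50 mM / 12540 = 0.0001994 mM = 0.199 μM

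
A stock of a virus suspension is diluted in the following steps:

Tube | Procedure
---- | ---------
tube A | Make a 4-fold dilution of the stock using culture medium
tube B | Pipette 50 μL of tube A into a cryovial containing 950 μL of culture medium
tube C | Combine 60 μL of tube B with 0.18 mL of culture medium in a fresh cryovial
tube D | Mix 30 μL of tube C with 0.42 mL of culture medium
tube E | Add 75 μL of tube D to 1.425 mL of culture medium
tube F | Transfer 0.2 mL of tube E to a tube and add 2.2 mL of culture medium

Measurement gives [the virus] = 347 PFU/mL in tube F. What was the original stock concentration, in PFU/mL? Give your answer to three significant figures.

Step 1: 4-fold → factor 4
Step 2: 50 μL + 950 μL = 1000 μL total → factor 1000/50 = 20
Step 3: 60 μL + 0.18 mL = 240 μL total → factor 240/60 = 4
Step 4: 30 μL + 0.42 mL = 450 μL total → factor 450/30 = 15
Step 5: 75 μL + 1.425 mL = 1500 μL total → factor 1500/75 = 20
Step 6: 0.2 mL + 2.2 mL = 2.4 mL total → factor 2.4/0.2 = 12
Overall dilution factor = 4 × 20 × 4 × 15 × 20 × 12 = 1.152 × 10^6
Stock = 347 PFU/mL × 1.152 × 10^6 = 4.00 × 10^8 PFU/mL

4.00 × 10^8 PFU/mL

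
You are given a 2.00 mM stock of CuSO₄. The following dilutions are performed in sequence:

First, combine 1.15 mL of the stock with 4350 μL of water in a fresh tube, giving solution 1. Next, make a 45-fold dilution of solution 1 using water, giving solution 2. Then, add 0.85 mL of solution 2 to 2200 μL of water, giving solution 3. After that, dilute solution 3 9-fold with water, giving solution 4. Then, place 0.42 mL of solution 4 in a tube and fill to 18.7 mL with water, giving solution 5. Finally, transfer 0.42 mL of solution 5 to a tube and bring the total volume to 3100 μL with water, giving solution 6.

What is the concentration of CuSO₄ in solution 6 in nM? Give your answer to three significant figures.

0.876 nM

Step 1: 1.15 mL + 4350 μL = 5.5 mL total → factor 5.5/1.15 = 4.7826
Step 2: 45-fold → factor 45
Step 3: 0.85 mL + 2200 μL = 3.05 mL total → factor 3.05/0.85 = 3.5882
Step 4: 9-fold → factor 9
Step 5: 0.42 mL brought to 18.7 mL → factor 18.7/0.42 = 44.524
Step 6: 0.42 mL brought to 3100 μL → factor 3.1/0.42 = 7.381
Overall dilution factor = 4.7826 × 45 × 3.5882 × 9 × 44.524 × 7.381 = 2.284 × 10^6
Final = 2.00 mM / 2.284 × 10^6 = 8.756 × 10^-7 mM = 0.876 nM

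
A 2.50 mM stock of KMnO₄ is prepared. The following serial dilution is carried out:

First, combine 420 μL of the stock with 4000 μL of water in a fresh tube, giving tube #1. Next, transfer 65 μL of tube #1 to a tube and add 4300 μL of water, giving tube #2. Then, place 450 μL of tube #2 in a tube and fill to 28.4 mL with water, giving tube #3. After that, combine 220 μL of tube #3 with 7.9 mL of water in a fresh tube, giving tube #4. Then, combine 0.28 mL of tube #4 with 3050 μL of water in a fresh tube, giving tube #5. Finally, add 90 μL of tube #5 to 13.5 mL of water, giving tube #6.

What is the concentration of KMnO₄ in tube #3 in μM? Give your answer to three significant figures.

Step 1: 420 μL + 4000 μL = 4420 μL total → factor 4420/420 = 10.524
Step 2: 65 μL + 4300 μL = 4365 μL total → factor 4365/65 = 67.154
Step 3: 450 μL brought to 28.4 mL → factor 28400/450 = 63.111
Dilution factor through tube #3 = 10.524 × 67.154 × 63.111 = 44602
[tube #3] = 2.50 mM / 44602 = 5.605 × 10^-5 mM = 0.0561 μM

0.0561 μM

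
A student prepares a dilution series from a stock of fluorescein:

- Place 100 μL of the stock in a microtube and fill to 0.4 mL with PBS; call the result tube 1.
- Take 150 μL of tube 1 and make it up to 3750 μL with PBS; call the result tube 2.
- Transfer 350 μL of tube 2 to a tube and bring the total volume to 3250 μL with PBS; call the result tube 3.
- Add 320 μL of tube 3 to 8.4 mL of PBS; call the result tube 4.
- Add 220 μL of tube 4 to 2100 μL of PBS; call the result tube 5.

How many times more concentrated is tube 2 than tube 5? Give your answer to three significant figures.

2.67 × 10^3

Step 1: 100 μL brought to 0.4 mL → factor 400/100 = 4
Step 2: 150 μL brought to 3750 μL → factor 3750/150 = 25
Step 3: 350 μL brought to 3250 μL → factor 3250/350 = 9.2857
Step 4: 320 μL + 8.4 mL = 8720 μL total → factor 8720/320 = 27.25
Step 5: 220 μL + 2100 μL = 2320 μL total → factor 2320/220 = 10.545
Dilution factor to tube 2 = 100; to tube 5 = 2.6684 × 10^5
[tube 2]/[tube 5] = (factor to tube 5)/(factor to tube 2) = 2.6684 × 10^5/100 = 2.67 × 10^3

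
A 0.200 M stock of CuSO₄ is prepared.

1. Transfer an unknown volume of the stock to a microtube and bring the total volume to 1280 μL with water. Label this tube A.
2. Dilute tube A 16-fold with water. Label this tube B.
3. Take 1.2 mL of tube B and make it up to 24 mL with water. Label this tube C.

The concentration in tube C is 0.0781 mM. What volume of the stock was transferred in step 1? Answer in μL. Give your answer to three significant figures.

Step 1: v brought to 1280 μL → factor = 1280 μL/v
Step 2: 16-fold → factor 16
Step 3: 1.2 mL brought to 24 mL → factor 24/1.2 = 20
Product of known-step factors = 320
Overall factor = 0.200 M / (0.0781 mM) = 2560.8
Step-1 factor = 2560.8 / 320 = 8.0026
v = 1280 μL / 8.0026 = 160 μL

160 μL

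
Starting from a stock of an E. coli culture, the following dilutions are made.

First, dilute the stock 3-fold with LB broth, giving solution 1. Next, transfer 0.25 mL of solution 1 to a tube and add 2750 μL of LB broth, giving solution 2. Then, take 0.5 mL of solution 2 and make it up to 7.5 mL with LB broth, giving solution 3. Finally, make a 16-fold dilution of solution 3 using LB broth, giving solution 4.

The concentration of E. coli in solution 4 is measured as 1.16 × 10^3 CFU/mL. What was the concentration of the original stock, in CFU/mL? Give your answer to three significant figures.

1.00 × 10^7 CFU/mL

Step 1: 3-fold → factor 3
Step 2: 0.25 mL + 2750 μL = 3 mL total → factor 3/0.25 = 12
Step 3: 0.5 mL brought to 7.5 mL → factor 7.5/0.5 = 15
Step 4: 16-fold → factor 16
Overall dilution factor = 3 × 12 × 15 × 16 = 8640
Stock = 1.16 × 10^3 CFU/mL × 8640 = 1.00 × 10^7 CFU/mL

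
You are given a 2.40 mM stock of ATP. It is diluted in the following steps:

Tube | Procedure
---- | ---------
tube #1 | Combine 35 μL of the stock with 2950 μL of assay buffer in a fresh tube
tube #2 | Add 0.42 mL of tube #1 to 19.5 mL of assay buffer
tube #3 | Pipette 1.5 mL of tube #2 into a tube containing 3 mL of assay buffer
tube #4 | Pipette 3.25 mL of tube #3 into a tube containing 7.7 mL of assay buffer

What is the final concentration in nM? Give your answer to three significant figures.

58.7 nM

Step 1: 35 μL + 2950 μL = 2985 μL total → factor 2985/35 = 85.286
Step 2: 0.42 mL + 19.5 mL = 19.92 mL total → factor 19.92/0.42 = 47.429
Step 3: 1.5 mL + 3 mL = 4.5 mL total → factor 4.5/1.5 = 3
Step 4: 3.25 mL + 7.7 mL = 10.95 mL total → factor 10.95/3.25 = 3.3692
Overall dilution factor = 85.286 × 47.429 × 3 × 3.3692 = 40885
Final = 2.40 mM / 40885 = 5.870 × 10^-5 mM = 58.7 nM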